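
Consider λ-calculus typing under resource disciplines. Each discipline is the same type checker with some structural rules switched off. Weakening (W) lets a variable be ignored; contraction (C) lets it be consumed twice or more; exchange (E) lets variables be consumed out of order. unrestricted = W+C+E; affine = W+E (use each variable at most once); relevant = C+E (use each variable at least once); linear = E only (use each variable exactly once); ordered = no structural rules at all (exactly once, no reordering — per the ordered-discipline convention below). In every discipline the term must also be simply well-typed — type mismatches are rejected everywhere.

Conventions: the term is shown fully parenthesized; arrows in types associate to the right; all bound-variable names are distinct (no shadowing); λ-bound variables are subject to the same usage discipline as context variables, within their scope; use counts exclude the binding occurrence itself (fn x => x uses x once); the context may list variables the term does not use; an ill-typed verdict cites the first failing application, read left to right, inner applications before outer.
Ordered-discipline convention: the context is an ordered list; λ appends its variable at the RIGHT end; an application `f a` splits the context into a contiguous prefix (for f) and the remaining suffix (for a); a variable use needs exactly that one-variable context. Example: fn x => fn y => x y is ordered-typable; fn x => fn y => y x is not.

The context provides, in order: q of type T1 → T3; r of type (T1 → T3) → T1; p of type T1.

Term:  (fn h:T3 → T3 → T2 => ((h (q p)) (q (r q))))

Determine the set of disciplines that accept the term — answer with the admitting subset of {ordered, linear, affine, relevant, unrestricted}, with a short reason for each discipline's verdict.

admitting disciplines: relevant, unrestricted
variable uses: q=3, r=1, p=1, h (bound)=1
use order (left to right): h, q, p, q, r, q
typing: well-typed at (T3 → T3 → T2) → T2
ordered: ✗ — uses contraction: q ×3
linear: ✗ — uses contraction: q ×3
affine: ✗ — uses contraction: q ×3
relevant: ✓ — at least one use each (q, r, p, h)
unrestricted: ✓ — typability at (T3 → T3 → T2) → T2 is all that's needed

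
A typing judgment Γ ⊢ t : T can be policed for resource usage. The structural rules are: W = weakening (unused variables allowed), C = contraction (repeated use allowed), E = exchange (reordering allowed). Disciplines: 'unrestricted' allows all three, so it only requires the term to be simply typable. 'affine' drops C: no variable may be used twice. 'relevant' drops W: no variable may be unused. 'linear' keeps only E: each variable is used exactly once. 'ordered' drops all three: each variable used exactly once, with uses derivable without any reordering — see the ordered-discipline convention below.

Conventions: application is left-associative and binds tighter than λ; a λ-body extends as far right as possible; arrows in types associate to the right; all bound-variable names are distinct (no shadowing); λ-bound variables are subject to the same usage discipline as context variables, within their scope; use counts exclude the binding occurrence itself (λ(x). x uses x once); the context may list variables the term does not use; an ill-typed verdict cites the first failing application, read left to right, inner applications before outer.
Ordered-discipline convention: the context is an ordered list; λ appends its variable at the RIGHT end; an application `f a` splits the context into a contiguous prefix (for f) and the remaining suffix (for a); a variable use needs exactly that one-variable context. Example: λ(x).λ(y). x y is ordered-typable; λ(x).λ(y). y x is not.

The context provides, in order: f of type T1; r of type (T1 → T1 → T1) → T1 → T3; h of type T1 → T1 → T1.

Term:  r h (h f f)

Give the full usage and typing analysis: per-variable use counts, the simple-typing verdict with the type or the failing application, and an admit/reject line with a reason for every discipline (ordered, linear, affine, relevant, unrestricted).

use counts: f=2, r=1, h=2
order of uses: r, h, h, f, f
typing: well-typed at T3
ordered: ✗, repeated use of f ×2, h ×2
linear: ✗, repeated use of f ×2, h ×2
affine: ✗, repeated use of f ×2, h ×2
relevant: ✓, at least one use each (f, r, h)
unrestricted: ✓, typability at T3 is all that's needed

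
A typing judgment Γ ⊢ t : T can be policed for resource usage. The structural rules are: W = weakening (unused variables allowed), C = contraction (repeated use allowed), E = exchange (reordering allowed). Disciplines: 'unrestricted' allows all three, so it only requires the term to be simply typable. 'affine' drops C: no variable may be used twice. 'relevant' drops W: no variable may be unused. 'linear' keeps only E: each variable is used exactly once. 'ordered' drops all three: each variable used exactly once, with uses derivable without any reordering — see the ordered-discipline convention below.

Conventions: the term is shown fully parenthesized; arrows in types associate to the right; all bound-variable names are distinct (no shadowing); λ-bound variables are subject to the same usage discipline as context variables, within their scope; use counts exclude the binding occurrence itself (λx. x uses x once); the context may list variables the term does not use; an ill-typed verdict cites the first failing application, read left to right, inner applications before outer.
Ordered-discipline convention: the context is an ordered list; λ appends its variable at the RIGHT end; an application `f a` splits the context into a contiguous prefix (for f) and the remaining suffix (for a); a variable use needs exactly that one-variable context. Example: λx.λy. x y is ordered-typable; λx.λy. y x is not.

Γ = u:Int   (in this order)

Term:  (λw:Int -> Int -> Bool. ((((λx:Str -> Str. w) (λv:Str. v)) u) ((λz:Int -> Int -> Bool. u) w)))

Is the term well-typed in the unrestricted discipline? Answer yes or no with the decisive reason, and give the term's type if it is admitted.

yes — well-typed at (Int -> Int -> Bool) -> Bool; no restrictions here; term : (Int -> Int -> Bool) -> Bool
use counts: u: 2×; w (λ-bound): 2×; x (λ-bound): 0×; v (λ-bound): 1×; z (λ-bound): 0×
use order (left to right): w, v, u, u, w
typing: well-typed at (Int -> Int -> Bool) -> Bool
all disciplines: ordered ✗ | linear ✗ | affine ✗ | relevant ✗ | unrestricted ✓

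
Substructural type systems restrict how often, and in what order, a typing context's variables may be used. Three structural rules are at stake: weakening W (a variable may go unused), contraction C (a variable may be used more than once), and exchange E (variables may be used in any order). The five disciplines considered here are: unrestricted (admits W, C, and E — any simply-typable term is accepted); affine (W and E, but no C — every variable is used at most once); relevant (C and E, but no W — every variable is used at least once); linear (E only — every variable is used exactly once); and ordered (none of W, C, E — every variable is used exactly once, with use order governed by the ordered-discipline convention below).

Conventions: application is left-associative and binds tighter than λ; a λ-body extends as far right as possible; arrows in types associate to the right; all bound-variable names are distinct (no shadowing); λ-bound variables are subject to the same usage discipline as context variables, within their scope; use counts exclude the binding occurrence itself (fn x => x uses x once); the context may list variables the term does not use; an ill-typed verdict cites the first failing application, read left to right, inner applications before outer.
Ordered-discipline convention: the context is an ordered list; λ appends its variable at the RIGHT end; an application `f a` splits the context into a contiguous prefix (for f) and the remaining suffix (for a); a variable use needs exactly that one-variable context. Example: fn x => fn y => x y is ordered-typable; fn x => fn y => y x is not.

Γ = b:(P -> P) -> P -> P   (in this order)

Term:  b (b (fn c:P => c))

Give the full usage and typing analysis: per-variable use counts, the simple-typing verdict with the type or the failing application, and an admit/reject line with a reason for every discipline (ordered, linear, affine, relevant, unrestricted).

use counts: b ×2; c (λ-bound) ×1
use order (left to right): b, b, c
typing: well-typed — term : P -> P
ordered: ✗, uses contraction: b ×2
linear: ✗, uses contraction: b ×2
affine: ✗, uses contraction: b ×2
relevant: ✓, every one of b, c appears
unrestricted: ✓, type-checks (P -> P) and nothing is barred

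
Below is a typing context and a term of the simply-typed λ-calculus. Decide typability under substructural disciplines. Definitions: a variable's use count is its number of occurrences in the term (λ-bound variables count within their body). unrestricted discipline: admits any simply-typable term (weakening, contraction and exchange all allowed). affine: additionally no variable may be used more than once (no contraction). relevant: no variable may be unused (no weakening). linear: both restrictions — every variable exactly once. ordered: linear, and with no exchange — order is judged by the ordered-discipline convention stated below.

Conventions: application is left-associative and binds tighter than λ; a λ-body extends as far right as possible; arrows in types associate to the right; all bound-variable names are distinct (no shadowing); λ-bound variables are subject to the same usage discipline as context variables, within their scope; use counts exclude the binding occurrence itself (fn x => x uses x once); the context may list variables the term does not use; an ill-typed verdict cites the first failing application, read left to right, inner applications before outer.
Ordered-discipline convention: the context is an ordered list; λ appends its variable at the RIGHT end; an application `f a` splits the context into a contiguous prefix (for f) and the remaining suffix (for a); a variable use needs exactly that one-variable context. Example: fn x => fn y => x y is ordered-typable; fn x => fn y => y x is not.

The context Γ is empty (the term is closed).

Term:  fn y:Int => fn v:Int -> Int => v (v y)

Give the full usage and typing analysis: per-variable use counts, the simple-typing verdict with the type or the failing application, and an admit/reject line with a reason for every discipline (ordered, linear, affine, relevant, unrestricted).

usage: y [bound] ×1; v [bound] ×2
order of uses: v, v, y
typing: well-typed at Int -> (Int -> Int) -> Int
ordered: ✗ — v ×2 used more than once (contraction)
linear: ✗ — v ×2 used more than once (contraction)
affine: ✗ — v ×2 used more than once (contraction)
relevant: ✓ — at least one use each (y, v)
unrestricted: ✓ — simply typable at Int -> (Int -> Int) -> Int; W, C, E all held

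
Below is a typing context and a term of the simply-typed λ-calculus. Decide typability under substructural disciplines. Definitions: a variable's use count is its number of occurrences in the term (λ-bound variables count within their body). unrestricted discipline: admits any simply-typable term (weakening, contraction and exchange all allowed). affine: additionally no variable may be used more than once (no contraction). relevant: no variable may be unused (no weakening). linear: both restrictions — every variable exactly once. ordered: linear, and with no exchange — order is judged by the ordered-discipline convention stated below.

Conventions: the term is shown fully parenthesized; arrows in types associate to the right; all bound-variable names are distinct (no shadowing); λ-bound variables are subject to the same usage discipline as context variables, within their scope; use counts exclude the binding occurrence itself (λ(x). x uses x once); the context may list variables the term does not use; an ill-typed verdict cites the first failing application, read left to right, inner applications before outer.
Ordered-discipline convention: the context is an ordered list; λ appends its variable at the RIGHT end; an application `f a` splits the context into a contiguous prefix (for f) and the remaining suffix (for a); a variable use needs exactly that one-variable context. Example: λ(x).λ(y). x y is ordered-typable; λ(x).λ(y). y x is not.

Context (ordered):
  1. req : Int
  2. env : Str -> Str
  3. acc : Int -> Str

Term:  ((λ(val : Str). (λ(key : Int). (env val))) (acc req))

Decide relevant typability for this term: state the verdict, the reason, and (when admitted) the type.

no — unused: key — weakening required
usage: req=1, env=1, acc=1, val (bound)=1, key (bound)=0
order of uses: env, val, acc, req
typing: well-typed at Int -> Str
across the five disciplines: ordered ✗; linear ✗; affine ✓; relevant ✗; unrestricted ✓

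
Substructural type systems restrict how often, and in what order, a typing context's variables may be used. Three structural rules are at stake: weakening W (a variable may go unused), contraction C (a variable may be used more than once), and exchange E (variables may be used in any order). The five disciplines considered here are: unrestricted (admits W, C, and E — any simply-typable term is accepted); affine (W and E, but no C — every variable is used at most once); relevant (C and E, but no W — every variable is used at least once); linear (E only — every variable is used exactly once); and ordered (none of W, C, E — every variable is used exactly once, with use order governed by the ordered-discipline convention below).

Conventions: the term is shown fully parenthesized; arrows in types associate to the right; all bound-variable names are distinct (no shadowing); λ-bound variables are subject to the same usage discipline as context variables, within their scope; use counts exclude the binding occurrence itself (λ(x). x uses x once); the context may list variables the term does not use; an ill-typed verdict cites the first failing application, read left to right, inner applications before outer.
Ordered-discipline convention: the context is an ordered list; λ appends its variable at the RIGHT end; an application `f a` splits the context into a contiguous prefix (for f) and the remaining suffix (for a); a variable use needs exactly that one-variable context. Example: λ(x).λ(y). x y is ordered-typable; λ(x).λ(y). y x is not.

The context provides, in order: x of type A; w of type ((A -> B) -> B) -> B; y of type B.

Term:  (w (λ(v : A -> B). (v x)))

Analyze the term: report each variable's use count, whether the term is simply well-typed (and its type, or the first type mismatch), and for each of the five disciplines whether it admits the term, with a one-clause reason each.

counts: x: 1×; w: 1×; y: 0×; v [bound]: 1×
left-to-right use order: w, v, x
typing: the term checks, with type B
ordered: ✗ — y never used (weakening)
linear: ✗ — y never used (weakening)
affine: ✓ — no duplicate uses among x, w, y, v
relevant: ✗ — y never used (weakening)
unrestricted: ✓ — well-typed at B; no restrictions here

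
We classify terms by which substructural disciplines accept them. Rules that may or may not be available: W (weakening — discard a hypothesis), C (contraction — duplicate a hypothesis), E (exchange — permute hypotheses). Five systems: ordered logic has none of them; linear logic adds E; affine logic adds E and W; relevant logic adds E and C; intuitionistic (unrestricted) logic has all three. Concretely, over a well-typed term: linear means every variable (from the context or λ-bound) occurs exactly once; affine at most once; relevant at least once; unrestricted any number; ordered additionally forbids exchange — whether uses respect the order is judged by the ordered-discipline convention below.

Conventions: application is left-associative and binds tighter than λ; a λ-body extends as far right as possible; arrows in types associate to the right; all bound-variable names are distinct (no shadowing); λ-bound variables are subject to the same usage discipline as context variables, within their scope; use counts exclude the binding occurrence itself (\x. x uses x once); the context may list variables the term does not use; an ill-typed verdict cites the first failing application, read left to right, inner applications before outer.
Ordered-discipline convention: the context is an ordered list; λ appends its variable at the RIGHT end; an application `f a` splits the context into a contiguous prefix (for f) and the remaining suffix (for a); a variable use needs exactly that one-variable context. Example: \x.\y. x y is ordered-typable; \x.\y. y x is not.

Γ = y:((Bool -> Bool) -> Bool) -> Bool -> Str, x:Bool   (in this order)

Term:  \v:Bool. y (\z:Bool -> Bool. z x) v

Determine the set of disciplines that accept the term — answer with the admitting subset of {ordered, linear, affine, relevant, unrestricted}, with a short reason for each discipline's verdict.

admitting disciplines: linear, affine, relevant, unrestricted
counts: y ×1, x ×1, v [bound] ×1, z [bound] ×1
use order (left to right): y, z, x, v
typing: well-typed at Bool -> Str
ordered ✗ (no contiguous prefix/suffix split fits y, z, x, v)
linear ✓ (each of y, x, v, z used exactly once)
affine ✓ (none of y, x, v, z used more than once)
relevant ✓ (none of y, x, v, z goes unused)
unrestricted ✓ (well-typed at Bool -> Str; no restrictions here)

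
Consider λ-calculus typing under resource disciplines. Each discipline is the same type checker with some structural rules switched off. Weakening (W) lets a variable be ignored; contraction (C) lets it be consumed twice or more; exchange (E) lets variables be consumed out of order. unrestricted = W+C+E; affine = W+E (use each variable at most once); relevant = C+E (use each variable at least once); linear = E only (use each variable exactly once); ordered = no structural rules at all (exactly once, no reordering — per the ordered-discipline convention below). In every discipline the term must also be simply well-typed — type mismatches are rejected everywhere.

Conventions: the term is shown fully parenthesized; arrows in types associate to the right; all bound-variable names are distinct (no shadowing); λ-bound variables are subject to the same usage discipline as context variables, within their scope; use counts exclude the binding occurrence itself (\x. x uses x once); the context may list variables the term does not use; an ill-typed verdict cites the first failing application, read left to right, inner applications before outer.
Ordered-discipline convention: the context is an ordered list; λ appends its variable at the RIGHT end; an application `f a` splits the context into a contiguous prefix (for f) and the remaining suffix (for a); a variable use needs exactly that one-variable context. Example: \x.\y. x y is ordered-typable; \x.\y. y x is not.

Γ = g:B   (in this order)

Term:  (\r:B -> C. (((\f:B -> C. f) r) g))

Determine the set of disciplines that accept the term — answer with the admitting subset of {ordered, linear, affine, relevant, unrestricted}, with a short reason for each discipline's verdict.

admitted by: linear, affine, relevant, unrestricted
usage: g=1; r [bound]=1; f [bound]=1
order of uses: f, r, g
typing: the term checks, with type (B -> C) -> C
ordered: ✗, needs exchange: uses follow f, r, g
linear: ✓, single use per variable (g, r, f)
affine: ✓, at most one use each (g, r, f)
relevant: ✓, at least one use each (g, r, f)
unrestricted: ✓, simply typable at (B -> C) -> C; W, C, E all held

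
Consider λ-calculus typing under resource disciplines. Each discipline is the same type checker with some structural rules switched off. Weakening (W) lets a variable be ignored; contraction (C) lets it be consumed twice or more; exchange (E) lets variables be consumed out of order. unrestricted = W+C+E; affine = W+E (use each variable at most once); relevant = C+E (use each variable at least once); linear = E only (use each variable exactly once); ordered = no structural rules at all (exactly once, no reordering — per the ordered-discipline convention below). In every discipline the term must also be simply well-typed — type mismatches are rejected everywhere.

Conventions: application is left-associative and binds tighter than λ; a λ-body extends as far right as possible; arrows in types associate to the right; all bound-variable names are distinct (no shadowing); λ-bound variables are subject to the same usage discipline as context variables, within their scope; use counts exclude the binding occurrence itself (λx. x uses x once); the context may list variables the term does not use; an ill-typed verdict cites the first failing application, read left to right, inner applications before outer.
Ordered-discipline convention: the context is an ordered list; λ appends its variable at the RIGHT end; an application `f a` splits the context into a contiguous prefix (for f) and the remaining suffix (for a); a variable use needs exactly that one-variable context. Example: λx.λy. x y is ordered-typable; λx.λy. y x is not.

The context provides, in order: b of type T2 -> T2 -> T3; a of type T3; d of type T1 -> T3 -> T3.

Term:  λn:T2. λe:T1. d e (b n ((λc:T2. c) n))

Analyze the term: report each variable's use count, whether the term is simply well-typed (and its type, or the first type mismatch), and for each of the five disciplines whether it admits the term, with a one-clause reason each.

variable uses: b ×1, a ×0, d ×1, n (bound) ×2, e (bound) ×1, c (bound) ×1
left-to-right use order: d, e, b, n, c, n
typing: ✓ — T2 -> T1 -> T3
ordered ✗ (n ×2 used more than once (contraction); a never used (weakening))
linear ✗ (n ×2 used more than once (contraction); a never used (weakening))
affine ✗ (n ×2 used more than once (contraction))
relevant ✗ (a never used (weakening))
unrestricted ✓ (well-typed at T2 -> T1 -> T3; no restrictions here)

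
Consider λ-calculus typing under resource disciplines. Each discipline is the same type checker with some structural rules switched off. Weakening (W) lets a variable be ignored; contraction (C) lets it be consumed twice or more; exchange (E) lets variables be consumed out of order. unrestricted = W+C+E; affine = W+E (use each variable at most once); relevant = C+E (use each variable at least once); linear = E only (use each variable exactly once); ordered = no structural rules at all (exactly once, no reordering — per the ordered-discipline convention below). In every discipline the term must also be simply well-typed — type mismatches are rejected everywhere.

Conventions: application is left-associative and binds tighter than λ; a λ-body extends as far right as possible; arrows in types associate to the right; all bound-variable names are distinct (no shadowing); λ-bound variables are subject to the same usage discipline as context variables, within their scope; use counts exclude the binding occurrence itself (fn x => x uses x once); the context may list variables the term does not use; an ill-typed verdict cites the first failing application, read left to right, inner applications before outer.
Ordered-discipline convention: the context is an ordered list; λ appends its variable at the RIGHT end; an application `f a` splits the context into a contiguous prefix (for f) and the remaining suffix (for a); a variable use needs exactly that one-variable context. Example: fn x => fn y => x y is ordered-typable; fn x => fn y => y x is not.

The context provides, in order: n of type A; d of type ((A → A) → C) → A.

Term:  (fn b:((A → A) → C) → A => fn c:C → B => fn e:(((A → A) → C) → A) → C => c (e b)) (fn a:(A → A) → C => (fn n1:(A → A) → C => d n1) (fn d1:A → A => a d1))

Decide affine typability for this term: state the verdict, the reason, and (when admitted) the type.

yes — n, d, b, c, e, a, n1, d1: no repeats, contraction unneeded; term : (C → B) → ((((A → A) → C) → A) → C) → B
variable uses: n: 0, d: 1, b [bound]: 1, c [bound]: 1, e [bound]: 1, a [bound]: 1, n1 [bound]: 1, d1 [bound]: 1
order of uses: c, e, b, d, n1, a, d1
typing: ✓ — (C → B) → ((((A → A) → C) → A) → C) → B
per-discipline verdicts: ordered ✗ | linear ✗ | affine ✓ | relevant ✗ | unrestricted ✓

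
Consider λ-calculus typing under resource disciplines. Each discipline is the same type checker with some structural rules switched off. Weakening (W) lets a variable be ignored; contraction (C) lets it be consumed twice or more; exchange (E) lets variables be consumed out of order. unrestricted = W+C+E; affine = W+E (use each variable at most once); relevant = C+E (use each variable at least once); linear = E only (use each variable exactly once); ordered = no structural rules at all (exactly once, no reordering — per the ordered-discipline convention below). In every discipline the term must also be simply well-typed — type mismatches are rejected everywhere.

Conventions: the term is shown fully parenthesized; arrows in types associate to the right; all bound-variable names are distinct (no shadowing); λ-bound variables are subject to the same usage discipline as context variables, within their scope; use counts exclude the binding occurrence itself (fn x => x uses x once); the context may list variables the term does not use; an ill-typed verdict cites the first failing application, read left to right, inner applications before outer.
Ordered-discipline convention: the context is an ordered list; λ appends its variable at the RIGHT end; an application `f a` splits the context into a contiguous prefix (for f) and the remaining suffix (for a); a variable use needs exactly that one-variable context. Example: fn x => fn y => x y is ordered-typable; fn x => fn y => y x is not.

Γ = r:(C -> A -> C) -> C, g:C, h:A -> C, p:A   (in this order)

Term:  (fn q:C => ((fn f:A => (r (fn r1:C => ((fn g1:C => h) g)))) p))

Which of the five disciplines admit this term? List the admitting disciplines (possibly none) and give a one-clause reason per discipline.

admitted in: affine, unrestricted
use counts: r=1; g=1; h=1; p=1; q (λ-bound)=0; f (λ-bound)=0; r1 (λ-bound)=0; g1 (λ-bound)=0
uses in reading order: r, h, g, p
typing: the term checks, with type C -> C
ordered: ✗, q, f, r1, g1 never used (weakening)
linear: ✗, q, f, r1, g1 never used (weakening)
affine: ✓, at most one use each (r, g, h, p, q, f, r1, g1)
relevant: ✗, q, f, r1, g1 never used (weakening)
unrestricted: ✓, well-typed at C -> C; no restrictions here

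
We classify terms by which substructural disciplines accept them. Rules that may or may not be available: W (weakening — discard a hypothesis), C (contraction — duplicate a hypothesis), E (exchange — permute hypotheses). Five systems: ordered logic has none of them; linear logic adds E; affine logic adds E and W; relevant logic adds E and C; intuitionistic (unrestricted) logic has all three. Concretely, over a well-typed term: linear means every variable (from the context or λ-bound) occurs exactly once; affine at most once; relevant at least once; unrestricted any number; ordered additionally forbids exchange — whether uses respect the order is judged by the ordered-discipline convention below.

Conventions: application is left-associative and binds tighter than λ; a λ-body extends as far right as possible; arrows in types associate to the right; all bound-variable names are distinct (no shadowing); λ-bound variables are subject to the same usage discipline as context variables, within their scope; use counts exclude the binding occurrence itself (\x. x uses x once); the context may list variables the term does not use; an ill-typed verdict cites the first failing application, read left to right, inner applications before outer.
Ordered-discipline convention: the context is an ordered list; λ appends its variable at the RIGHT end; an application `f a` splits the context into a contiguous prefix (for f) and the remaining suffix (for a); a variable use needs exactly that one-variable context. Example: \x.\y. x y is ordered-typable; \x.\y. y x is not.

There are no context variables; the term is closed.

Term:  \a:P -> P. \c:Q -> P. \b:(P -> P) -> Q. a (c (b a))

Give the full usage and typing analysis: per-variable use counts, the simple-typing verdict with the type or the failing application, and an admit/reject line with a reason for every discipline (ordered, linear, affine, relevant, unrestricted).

use counts: a [bound]: 2, c [bound]: 1, b [bound]: 1
use order (left to right): a, c, b, a
typing: the term checks, with type (P -> P) -> (Q -> P) -> ((P -> P) -> Q) -> P
ordered: ✗ — needs contraction — a ×2
linear: ✗ — needs contraction — a ×2
affine: ✗ — needs contraction — a ×2
relevant: ✓ — none of a, c, b goes unused
unrestricted: ✓ — type-checks ((P -> P) -> (Q -> P) -> ((P -> P) -> Q) -> P) and nothing is barred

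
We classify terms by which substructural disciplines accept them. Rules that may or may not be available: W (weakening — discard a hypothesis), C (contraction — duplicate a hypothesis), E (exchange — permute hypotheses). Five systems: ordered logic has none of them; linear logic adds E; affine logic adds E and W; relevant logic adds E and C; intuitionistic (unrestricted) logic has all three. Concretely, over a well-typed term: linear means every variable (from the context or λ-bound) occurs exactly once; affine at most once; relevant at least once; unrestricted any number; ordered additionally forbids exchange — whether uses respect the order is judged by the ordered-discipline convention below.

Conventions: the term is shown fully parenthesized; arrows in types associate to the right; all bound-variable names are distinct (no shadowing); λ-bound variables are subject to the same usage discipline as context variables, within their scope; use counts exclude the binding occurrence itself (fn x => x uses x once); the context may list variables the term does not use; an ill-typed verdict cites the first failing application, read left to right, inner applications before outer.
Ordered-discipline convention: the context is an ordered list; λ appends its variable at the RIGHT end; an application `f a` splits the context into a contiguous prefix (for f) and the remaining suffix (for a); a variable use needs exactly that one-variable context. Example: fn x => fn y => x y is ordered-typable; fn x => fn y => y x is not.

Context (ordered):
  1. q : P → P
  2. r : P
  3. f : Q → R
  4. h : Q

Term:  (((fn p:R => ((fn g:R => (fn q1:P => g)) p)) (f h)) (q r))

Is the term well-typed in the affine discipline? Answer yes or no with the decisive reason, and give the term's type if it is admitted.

yes — at most one use each (q, r, f, h, p, g, q1); term : R
use counts: q: 1×, r: 1×, f: 1×, h: 1×, p (bound): 1×, g (bound): 1×, q1 (bound): 0×
left-to-right use order: g, p, f, h, q, r
typing: well-typed — term : R
per-discipline verdicts: ordered ✗; linear ✗; affine ✓; relevant ✗; unrestricted ✓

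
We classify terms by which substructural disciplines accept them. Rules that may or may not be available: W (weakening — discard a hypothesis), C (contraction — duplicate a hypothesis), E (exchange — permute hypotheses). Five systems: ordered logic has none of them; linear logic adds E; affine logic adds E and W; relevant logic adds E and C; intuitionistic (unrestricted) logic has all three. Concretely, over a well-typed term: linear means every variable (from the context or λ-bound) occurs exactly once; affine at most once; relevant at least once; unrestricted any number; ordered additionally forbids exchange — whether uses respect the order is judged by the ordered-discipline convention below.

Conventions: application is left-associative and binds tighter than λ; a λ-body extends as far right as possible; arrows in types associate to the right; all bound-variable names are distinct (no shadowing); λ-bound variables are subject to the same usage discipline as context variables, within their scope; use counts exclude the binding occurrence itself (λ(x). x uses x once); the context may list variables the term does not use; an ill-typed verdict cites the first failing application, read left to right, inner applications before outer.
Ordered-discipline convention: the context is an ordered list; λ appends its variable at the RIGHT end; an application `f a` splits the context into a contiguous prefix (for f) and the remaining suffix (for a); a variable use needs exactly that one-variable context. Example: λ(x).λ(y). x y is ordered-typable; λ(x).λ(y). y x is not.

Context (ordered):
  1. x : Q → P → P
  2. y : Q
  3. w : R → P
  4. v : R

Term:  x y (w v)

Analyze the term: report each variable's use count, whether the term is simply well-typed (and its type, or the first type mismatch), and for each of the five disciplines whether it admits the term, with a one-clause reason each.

usage: x=1; y=1; w=1; v=1
order of uses: x, y, w, v
typing: ✓ — P
ordered: ✓ — x, y, w, v once each; derivable with no W/C/E
linear: ✓ — each of x, y, w, v used exactly once
affine: ✓ — x, y, w, v: no repeats, contraction unneeded
relevant: ✓ — at least one use each (x, y, w, v)
unrestricted: ✓ — simply typable at P; W, C, E all held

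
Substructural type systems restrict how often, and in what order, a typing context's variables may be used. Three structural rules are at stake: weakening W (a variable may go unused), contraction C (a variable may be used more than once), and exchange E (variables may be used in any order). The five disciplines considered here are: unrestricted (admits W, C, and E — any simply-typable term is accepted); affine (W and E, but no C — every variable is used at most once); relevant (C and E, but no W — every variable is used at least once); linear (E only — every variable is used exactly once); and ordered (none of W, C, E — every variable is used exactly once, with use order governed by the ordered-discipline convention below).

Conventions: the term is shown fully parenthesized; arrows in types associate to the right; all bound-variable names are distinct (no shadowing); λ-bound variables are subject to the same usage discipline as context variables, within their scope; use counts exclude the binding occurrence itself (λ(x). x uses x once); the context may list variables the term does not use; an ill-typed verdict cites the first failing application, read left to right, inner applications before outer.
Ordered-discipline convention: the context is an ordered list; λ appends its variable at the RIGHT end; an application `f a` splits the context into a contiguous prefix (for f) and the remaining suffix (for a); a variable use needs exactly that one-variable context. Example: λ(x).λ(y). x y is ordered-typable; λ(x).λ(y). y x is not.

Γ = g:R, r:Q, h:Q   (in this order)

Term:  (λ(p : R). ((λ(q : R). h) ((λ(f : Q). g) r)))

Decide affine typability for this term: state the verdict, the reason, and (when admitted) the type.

yes — at most one use each (g, r, h, p, q, f); term : R -> Q
usage: g=1; r=1; h=1; p (bound)=0; q (bound)=0; f (bound)=0
uses in reading order: h, g, r
typing: ✓ — R -> Q
all disciplines: ordered ✗, linear ✗, affine ✓, relevant ✗, unrestricted ✓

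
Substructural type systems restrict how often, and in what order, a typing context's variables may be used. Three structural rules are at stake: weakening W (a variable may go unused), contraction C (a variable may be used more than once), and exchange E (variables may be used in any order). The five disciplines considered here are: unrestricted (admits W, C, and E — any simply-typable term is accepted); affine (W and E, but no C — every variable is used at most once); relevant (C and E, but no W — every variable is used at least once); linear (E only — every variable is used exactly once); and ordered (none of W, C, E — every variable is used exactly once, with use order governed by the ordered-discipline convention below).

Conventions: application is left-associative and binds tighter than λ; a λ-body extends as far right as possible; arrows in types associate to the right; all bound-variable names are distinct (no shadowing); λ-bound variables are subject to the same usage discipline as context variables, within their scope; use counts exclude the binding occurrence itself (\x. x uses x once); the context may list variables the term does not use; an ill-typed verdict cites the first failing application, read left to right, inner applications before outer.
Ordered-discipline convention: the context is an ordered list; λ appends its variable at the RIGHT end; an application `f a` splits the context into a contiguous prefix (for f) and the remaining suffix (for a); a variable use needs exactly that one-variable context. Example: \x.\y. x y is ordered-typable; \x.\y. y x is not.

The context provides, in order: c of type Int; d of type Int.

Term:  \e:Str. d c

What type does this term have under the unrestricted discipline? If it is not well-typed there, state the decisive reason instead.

not well-typed under unrestricted — the type mismatch rejects it
variable uses: c=1, d=1, e (λ-bound)=0
uses in reading order: d, c
typing: ill-typed: non-function type Int applied to an argument
summary: ordered ✗ · linear ✗ · affine ✗ · relevant ✗ · unrestricted ✗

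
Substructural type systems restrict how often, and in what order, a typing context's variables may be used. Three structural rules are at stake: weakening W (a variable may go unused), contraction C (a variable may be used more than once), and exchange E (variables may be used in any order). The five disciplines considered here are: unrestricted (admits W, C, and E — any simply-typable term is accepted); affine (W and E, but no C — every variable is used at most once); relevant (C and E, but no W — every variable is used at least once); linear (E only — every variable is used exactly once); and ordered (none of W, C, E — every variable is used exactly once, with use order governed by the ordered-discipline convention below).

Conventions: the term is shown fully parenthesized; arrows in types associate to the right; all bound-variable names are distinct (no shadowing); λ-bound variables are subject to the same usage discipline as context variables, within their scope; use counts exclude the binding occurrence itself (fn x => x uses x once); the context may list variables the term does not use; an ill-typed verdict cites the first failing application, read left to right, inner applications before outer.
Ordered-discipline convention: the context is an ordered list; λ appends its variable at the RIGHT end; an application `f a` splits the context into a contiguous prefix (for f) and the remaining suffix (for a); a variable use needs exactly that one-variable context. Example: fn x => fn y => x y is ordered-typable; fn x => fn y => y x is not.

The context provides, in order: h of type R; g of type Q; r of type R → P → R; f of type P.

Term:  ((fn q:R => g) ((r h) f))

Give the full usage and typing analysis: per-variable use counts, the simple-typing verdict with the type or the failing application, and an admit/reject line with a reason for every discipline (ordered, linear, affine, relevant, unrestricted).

use counts: h=1, g=1, r=1, f=1, q (λ-bound)=0
left-to-right use order: g, r, h, f
typing: well-typed at Q
ordered: ✗, q never used (weakening)
linear: ✗, q never used (weakening)
affine: ✓, h, g, r, f, q: no repeats, contraction unneeded
relevant: ✗, q never used (weakening)
unrestricted: ✓, type-checks (Q) and nothing is barred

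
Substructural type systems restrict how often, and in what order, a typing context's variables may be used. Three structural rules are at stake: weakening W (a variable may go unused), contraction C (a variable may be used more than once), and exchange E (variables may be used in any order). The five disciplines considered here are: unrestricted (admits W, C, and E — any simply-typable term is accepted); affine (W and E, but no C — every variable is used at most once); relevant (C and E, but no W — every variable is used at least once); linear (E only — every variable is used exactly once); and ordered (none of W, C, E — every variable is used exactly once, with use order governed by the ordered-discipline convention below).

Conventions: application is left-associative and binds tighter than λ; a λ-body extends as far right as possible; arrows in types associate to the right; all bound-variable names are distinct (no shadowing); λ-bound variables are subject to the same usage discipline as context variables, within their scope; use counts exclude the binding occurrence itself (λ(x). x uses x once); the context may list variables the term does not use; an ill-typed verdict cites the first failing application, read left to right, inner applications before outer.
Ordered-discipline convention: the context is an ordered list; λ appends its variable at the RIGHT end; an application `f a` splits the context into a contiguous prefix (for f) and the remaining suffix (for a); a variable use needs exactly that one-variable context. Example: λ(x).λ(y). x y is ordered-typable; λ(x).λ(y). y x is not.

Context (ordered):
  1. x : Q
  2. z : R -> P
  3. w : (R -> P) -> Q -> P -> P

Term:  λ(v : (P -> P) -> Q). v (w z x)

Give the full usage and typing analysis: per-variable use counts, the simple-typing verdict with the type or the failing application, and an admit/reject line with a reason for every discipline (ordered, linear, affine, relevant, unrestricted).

counts: x ×1; z ×1; w ×1; v [bound] ×1
left-to-right use order: v, w, z, x
typing: well-typed at ((P -> P) -> Q) -> Q
ordered: ✗, no ordered split (uses run v, w, z, x)
linear: ✓, x, z, w, v: one use apiece
affine: ✓, at most one use each (x, z, w, v)
relevant: ✓, every one of x, z, w, v appears
unrestricted: ✓, typability at ((P -> P) -> Q) -> Q is all that's needed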